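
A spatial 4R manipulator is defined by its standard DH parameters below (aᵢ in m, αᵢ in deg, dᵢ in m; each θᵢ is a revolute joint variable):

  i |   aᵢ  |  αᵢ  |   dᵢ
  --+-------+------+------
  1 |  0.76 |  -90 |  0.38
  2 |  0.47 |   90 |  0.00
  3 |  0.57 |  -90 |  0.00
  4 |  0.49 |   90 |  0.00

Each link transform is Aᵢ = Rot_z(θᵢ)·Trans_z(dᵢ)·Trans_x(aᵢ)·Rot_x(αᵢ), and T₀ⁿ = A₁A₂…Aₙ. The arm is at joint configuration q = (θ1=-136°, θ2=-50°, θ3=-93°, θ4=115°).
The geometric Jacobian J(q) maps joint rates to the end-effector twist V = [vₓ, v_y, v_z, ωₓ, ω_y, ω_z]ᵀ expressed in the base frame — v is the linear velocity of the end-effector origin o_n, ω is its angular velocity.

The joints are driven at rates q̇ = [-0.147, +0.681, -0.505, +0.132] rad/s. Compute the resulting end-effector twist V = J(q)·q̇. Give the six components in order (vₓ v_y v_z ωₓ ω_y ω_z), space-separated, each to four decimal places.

0.0126 0.2015 -0.5494 0.1290 -0.8125 -0.3706

o_n = [-1.2517, -0.7049, 0.4400]
J₁: ẑ×o_n = [0.7049, -1.2517, 0.0000], ω = ẑ
J2: z=[0.6947, -0.7193, 0.0000] o=[-0.5467, -0.5279, 0.3800] → [-0.0432, -0.0417, -0.6301, 0.6947, -0.7193, 0.0000]
J3: z=[0.5510, 0.5321, 0.6428] o=[-0.7640, -0.7378, 0.7400] → [-0.1808, -0.1482, 0.2776, 0.5510, 0.5321, 0.6428]
J4: z=[-0.4981, -0.4083, 0.7650] o=[-1.1456, -0.3150, 0.7172] → [0.4114, -0.2192, 0.1509, -0.4981, -0.4083, 0.7650]
V = J·q̇ = [0.0126, 0.2015, -0.5494, 0.1290, -0.8125, -0.3706]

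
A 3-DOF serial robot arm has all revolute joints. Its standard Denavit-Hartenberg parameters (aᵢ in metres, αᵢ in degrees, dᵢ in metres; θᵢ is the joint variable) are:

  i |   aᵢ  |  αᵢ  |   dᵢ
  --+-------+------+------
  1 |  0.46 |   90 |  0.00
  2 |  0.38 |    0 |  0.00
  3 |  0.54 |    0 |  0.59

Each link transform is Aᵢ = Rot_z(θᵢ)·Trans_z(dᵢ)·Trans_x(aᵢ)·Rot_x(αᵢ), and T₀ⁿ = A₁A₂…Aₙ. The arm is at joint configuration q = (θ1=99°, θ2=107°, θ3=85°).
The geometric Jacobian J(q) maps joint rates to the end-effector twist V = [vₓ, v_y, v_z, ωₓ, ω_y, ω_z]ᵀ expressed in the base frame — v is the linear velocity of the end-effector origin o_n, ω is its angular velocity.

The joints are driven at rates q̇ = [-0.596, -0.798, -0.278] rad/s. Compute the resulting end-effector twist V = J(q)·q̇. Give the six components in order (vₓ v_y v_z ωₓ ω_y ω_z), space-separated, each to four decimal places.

o_n = [0.6108, -0.0848, 0.2511]
J₁: ẑ×o_n = [0.0848, 0.6108, -0.0000], ω = ẑ
J2: z=[0.9877, 0.1564, 0.0000] o=[-0.0720, 0.4543, 0.0000] → [0.0393, -0.2480, -0.6393, 0.9877, 0.1564, 0.0000]
J3: z=[0.9877, 0.1564, 0.0000] o=[-0.0546, 0.3446, 0.3634] → [-0.0176, 0.1109, -0.5282, 0.9877, 0.1564, 0.0000]
V = J·q̇ = [-0.0770, -0.1969, 0.6570, -1.0628, -0.1683, -0.5960]

-0.0770 -0.1969 0.6570 -1.0628 -0.1683 -0.5960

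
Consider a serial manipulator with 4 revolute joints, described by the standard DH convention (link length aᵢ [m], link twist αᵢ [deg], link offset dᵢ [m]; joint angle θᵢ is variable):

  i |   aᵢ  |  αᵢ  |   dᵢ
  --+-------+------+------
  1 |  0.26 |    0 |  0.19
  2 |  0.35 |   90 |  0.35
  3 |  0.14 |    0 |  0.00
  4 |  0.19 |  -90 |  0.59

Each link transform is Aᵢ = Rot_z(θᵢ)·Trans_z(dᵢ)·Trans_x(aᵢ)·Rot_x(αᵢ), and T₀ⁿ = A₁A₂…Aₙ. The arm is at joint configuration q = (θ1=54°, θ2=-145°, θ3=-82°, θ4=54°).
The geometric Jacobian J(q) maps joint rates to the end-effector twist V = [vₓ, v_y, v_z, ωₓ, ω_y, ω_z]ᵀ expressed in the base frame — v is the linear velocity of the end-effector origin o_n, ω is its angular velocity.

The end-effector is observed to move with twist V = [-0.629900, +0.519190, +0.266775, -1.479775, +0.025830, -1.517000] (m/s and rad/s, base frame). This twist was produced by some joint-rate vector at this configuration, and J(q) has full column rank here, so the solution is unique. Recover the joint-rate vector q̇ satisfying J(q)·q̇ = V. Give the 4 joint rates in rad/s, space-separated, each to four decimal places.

o_n = [-0.4465, -0.3165, 0.3122]
J₁: ẑ×o_n = [0.3165, -0.4465, 0.0000], ω = ẑ
J2: z=[0.0000, 0.0000, 1.0000] o=[0.1528, 0.2103, 0.1900] → [0.5269, -0.5993, 0.0000, 0.0000, 0.0000, 1.0000]
J3: z=[-0.9998, 0.0175, 0.0000] o=[0.1467, -0.1396, 0.5400] → [-0.0040, -0.2278, 0.1872, -0.9998, 0.0175, 0.0000]
J4: z=[-0.9998, 0.0175, 0.0000] o=[0.1464, -0.1591, 0.4014] → [-0.0016, -0.0892, 0.1678, -0.9998, 0.0175, 0.0000]
q̇ = J⁺·V = [-0.8270, -0.6900, 0.9490, 0.5310]

-0.8270 -0.6900 0.9490 0.5310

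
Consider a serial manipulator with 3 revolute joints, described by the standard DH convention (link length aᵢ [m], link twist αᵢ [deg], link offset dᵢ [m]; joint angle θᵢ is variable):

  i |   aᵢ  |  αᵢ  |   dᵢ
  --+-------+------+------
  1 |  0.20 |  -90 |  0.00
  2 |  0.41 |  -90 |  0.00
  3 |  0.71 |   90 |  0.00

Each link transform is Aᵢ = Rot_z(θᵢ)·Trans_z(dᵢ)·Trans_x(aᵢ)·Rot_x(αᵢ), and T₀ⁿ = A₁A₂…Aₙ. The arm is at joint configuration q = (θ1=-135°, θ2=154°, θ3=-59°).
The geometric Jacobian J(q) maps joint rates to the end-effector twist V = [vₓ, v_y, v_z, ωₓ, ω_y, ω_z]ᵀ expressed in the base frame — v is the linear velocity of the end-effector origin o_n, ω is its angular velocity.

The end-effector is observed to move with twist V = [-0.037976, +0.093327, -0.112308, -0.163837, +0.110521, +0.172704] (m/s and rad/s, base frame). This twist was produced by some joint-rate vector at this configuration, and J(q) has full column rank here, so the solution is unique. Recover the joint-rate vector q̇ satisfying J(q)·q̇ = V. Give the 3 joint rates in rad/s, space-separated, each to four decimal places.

0.2500 -0.1940 -0.0860

o_n = [0.7819, -0.0788, -0.3400]
J₁: ẑ×o_n = [0.0788, 0.7819, -0.0000], ω = ẑ
J2: z=[0.7071, -0.7071, 0.0000] o=[-0.1414, -0.1414, 0.0000] → [0.2404, 0.2404, 0.6972, 0.7071, -0.7071, 0.0000]
J3: z=[0.3100, 0.3100, 0.8988] o=[0.1192, 0.1192, -0.1797] → [0.1282, 0.6454, -0.2668, 0.3100, 0.3100, 0.8988]
q̇ = J⁺·V = [0.2500, -0.1940, -0.0860]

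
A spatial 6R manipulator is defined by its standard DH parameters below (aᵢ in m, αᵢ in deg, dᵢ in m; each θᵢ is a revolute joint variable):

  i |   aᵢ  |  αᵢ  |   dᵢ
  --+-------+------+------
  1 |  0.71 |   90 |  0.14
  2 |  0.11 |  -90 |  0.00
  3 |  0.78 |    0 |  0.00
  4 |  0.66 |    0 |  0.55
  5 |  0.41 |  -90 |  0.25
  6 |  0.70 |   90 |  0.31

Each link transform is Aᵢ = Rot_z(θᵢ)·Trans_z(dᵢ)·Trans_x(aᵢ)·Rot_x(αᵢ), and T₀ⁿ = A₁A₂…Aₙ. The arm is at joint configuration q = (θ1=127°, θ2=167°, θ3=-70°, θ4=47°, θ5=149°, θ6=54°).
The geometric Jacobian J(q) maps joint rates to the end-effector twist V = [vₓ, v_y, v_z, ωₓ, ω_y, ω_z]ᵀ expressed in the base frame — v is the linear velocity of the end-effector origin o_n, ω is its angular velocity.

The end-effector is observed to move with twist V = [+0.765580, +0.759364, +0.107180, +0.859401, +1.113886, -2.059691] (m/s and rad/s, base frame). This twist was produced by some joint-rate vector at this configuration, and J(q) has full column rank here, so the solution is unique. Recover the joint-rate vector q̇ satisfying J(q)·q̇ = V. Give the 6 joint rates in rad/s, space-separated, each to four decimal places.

-0.3460 0.8130 0.1240 0.9110 0.5510 0.9250

o_n = [0.1574, 0.6360, -0.0313]
J₁: ẑ×o_n = [-0.6360, 0.1574, 0.0000], ω = ẑ
J2: z=[0.7986, 0.6018, 0.0000] o=[-0.4273, 0.5670, 0.1400] → [-0.1031, 0.1368, -0.2968, 0.7986, 0.6018, 0.0000]
J3: z=[0.1354, -0.1797, -0.9744] o=[-0.3628, 0.4814, 0.1647] → [0.1858, -0.4804, 0.1144, 0.1354, -0.1797, -0.9744]
J4: z=[0.1354, -0.1797, -0.9744] o=[0.3790, 0.7149, 0.2248] → [-0.0309, 0.2506, -0.0505, 0.1354, -0.1797, -0.9744]
J5: z=[0.1354, -0.1797, -0.9744] o=[1.0157, 0.2986, -0.1745] → [0.3031, 0.8169, -0.1085, 0.1354, -0.1797, -0.9744]
J6: z=[-0.0050, 0.9833, -0.1820] o=[0.6433, 0.2416, -0.4723] → [0.5054, 0.0906, 0.4758, -0.0050, 0.9833, -0.1820]
q̇ = J⁺·V = [-0.3460, 0.8130, 0.1240, 0.9110, 0.5510, 0.9250]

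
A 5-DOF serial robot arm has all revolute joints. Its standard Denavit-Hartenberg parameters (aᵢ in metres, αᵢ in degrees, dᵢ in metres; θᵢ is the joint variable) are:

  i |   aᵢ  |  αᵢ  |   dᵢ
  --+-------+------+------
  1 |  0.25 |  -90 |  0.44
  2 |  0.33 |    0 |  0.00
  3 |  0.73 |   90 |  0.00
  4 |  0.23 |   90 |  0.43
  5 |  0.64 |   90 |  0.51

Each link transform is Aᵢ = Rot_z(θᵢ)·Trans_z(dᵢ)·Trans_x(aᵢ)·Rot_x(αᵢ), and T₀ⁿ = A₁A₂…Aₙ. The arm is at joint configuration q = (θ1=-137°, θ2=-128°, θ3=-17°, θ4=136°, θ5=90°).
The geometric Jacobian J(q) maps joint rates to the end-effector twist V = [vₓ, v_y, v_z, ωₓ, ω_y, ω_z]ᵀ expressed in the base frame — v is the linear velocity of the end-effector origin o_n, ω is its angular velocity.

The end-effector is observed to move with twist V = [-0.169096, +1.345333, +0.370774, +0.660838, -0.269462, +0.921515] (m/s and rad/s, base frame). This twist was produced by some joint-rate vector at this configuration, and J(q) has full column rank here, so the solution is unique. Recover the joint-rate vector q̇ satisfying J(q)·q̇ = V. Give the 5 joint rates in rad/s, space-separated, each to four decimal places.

o_n = [1.3242, 0.5148, 0.3506]
J₁: ẑ×o_n = [-0.5148, 1.3242, 0.0000], ω = ẑ
J2: z=[0.6820, -0.7314, 0.0000] o=[-0.1828, -0.1705, 0.4400] → [0.0654, 0.0610, 1.5696, 0.6820, -0.7314, 0.0000]
J3: z=[0.6820, -0.7314, 0.0000] o=[-0.0343, -0.0319, 0.7000] → [0.2556, 0.2383, 1.3664, 0.6820, -0.7314, 0.0000]
J4: z=[0.4195, 0.3912, -0.8192] o=[0.4031, 0.3759, 1.1188] → [-0.1867, -0.4323, -0.3021, 0.4195, 0.3912, -0.8192]
J5: z=[0.9068, -0.1380, 0.3984] o=[0.5933, 0.3348, 0.6716] → [-0.0274, 0.5823, 0.2641, 0.9068, -0.1380, 0.3984]
q̇ = J⁺·V = [0.6190, -0.5110, 0.7250, -0.0760, 0.6030]

0.6190 -0.5110 0.7250 -0.0760 0.6030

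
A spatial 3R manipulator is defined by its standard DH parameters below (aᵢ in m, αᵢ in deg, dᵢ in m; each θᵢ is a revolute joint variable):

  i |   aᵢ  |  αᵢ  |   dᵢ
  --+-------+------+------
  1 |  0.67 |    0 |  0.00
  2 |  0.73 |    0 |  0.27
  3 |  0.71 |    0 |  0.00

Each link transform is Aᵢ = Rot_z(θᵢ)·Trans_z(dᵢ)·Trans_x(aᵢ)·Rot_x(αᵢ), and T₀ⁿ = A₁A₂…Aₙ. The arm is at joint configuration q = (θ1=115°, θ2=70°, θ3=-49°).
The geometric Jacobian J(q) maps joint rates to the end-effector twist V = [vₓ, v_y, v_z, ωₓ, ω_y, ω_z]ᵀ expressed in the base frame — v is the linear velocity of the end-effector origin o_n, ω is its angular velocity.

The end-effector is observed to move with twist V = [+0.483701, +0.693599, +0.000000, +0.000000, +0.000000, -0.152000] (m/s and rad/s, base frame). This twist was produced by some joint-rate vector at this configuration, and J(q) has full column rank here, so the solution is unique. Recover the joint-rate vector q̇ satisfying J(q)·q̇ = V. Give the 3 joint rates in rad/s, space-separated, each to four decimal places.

-0.7320 0.1700 0.4100

o_n = [-1.5211, 1.0368, 0.2700]
J₁: ẑ×o_n = [-1.0368, -1.5211, 0.0000], ω = ẑ
J2: z=[0.0000, 0.0000, 1.0000] o=[-0.2832, 0.6072, 0.0000] → [-0.4296, -1.2380, 0.0000, 0.0000, 0.0000, 1.0000]
J3: z=[0.0000, 0.0000, 1.0000] o=[-1.0104, 0.5436, 0.2700] → [-0.4932, -0.5107, 0.0000, 0.0000, 0.0000, 1.0000]
q̇ = J⁺·V = [-0.7320, 0.1700, 0.4100]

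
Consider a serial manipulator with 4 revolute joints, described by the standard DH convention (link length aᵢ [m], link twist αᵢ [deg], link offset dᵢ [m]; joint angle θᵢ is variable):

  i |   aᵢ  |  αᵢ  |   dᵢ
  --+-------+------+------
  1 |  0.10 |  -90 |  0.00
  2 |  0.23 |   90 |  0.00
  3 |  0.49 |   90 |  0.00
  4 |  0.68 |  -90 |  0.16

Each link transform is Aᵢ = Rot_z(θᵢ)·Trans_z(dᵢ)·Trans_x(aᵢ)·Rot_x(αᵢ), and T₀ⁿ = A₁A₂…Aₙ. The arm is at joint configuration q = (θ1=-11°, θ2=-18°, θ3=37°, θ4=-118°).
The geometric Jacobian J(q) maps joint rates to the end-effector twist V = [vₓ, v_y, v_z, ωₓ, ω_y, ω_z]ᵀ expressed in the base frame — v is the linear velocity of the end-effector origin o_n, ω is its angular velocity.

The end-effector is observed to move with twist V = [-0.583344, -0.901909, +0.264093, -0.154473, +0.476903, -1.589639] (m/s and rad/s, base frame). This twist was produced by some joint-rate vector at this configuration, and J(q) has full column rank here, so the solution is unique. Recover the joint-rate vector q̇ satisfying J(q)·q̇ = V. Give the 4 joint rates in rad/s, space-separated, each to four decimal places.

-0.7180 -0.2250 -0.7540 -0.8310

o_n = [0.7075, -0.1630, -0.4280]
J₁: ẑ×o_n = [0.1630, 0.7075, -0.0000], ω = ẑ
J2: z=[0.1908, 0.9816, 0.0000] o=[0.0982, -0.0191, 0.0000] → [-0.4202, 0.0817, -0.6256, 0.1908, 0.9816, 0.0000]
J3: z=[-0.3033, 0.0590, 0.9511] o=[0.3129, -0.0608, 0.0711] → [0.0677, 0.2239, 0.0077, -0.3033, 0.0590, 0.9511]
J4: z=[0.4095, -0.8932, 0.1860] o=[0.7345, 0.1576, 0.1920] → [0.6134, 0.2489, -0.1554, 0.4095, -0.8932, 0.1860]
q̇ = J⁺·V = [-0.7180, -0.2250, -0.7540, -0.8310]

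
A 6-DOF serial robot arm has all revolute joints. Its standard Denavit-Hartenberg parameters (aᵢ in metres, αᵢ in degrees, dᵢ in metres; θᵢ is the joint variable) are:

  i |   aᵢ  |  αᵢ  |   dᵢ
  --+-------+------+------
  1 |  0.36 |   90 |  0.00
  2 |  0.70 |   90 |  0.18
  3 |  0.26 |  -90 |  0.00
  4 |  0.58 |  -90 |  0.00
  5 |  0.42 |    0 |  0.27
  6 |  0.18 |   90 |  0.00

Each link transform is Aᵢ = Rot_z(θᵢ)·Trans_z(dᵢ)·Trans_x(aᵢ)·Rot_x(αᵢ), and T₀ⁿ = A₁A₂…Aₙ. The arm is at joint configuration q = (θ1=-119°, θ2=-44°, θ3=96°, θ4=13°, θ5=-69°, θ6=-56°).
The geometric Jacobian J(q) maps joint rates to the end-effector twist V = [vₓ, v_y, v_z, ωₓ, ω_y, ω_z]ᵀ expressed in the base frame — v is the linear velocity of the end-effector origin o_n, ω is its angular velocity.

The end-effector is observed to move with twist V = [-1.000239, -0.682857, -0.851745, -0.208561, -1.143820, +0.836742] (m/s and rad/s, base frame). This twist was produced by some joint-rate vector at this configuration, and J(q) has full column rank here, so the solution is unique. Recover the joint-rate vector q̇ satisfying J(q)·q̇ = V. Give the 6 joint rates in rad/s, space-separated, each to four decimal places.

0.8330 -0.4540 -0.7630 -0.7940 0.8360 -0.8310

o_n = [-1.1512, -0.1592, 0.2361]
J₁: ẑ×o_n = [0.1592, -1.1512, 0.0000], ω = ẑ
J2: z=[-0.8746, 0.4848, 0.0000] o=[-0.1745, -0.3149, 0.0000] → [0.1145, 0.2065, 0.3374, -0.8746, 0.4848, 0.0000]
J3: z=[0.3368, 0.6076, -0.7193] o=[-0.5761, -0.6680, -0.4863] → [0.8048, 0.1704, 0.5207, 0.3368, 0.6076, -0.7193]
J4: z=[0.4383, 0.5750, 0.6909] o=[-0.7928, -0.5255, -0.4674] → [0.1515, -0.5559, 0.3666, 0.4383, 0.5750, 0.6909]
J5: z=[-0.1407, -0.7152, 0.6846] o=[-1.3077, -0.2952, -0.3325] → [-0.4997, 0.1871, 0.0928, -0.1407, -0.7152, 0.6846]
J6: z=[-0.1407, -0.7152, 0.6846] o=[-1.3074, -0.2030, 0.1582] → [-0.0857, 0.1179, 0.1056, -0.1407, -0.7152, 0.6846]
q̇ = J⁺·V = [0.8330, -0.4540, -0.7630, -0.7940, 0.8360, -0.8310]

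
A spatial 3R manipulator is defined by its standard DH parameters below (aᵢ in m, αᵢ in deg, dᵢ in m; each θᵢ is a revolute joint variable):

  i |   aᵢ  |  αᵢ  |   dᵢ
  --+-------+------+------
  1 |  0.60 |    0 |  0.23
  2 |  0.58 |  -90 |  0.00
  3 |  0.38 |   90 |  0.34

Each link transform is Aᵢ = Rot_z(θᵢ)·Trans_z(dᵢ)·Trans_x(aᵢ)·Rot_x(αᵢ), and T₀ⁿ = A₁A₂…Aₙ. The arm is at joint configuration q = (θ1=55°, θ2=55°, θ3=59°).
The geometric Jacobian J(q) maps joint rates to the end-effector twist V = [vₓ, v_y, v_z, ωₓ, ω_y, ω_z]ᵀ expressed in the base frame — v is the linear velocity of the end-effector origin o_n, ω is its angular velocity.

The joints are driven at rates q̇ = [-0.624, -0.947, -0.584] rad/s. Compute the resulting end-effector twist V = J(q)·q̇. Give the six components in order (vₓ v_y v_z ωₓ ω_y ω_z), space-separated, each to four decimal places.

o_n = [-0.2407, 1.1041, -0.0957]
J₁: ẑ×o_n = [-1.1041, -0.2407, 0.0000], ω = ẑ
J2: z=[0.0000, 0.0000, 1.0000] o=[0.3441, 0.4915, 0.2300] → [-0.6126, -0.5848, 0.0000, 0.0000, 0.0000, 1.0000]
J3: z=[-0.9397, -0.3420, 0.0000] o=[0.1458, 1.0365, 0.2300] → [0.1114, -0.3061, -0.1957, -0.9397, -0.3420, 0.0000]
V = J·q̇ = [1.2041, 0.8827, 0.1143, 0.5488, 0.1997, -1.5710]

1.2041 0.8827 0.1143 0.5488 0.1997 -1.5710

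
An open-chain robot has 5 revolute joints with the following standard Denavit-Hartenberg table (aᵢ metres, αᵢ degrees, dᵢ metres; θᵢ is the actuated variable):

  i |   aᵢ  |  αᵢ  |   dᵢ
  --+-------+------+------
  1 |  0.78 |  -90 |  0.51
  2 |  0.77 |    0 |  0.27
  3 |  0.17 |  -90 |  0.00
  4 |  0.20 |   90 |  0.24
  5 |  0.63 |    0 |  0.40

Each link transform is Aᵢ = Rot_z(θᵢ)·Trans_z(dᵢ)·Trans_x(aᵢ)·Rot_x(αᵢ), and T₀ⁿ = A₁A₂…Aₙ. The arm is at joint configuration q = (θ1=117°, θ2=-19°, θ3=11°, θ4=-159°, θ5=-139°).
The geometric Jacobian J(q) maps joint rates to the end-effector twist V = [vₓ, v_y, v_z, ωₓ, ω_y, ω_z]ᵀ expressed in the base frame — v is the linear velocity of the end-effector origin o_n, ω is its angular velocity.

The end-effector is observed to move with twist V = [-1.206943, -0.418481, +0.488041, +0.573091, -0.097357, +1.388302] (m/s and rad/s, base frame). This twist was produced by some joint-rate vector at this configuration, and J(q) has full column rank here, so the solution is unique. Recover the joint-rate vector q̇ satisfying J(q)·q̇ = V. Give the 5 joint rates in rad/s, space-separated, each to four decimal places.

o_n = [-0.6212, 1.6644, 0.9718]
J₁: ẑ×o_n = [-1.6644, -0.6212, 0.0000], ω = ẑ
J2: z=[-0.8910, -0.4540, 0.0000] o=[-0.3541, 0.6950, 0.5100] → [-0.2097, 0.4115, -0.9850, -0.8910, -0.4540, 0.0000]
J3: z=[-0.8910, -0.4540, 0.0000] o=[-0.9252, 1.2211, 0.7607] → [-0.0959, 0.1881, -0.2569, -0.8910, -0.4540, 0.0000]
J4: z=[-0.0632, 0.1240, -0.9903] o=[-1.0016, 1.3711, 0.7843] → [0.3137, -0.3649, -0.0657, -0.0632, 0.1240, -0.9903]
J5: z=[0.9929, 0.1076, -0.0499] o=[-0.9967, 1.2036, 0.5207] → [0.0715, -0.4667, 0.4171, 0.9929, 0.1076, -0.0499]
q̇ = J⁺·V = [0.6090, -0.2720, 0.4180, -0.8200, 0.6560]

0.6090 -0.2720 0.4180 -0.8200 0.6560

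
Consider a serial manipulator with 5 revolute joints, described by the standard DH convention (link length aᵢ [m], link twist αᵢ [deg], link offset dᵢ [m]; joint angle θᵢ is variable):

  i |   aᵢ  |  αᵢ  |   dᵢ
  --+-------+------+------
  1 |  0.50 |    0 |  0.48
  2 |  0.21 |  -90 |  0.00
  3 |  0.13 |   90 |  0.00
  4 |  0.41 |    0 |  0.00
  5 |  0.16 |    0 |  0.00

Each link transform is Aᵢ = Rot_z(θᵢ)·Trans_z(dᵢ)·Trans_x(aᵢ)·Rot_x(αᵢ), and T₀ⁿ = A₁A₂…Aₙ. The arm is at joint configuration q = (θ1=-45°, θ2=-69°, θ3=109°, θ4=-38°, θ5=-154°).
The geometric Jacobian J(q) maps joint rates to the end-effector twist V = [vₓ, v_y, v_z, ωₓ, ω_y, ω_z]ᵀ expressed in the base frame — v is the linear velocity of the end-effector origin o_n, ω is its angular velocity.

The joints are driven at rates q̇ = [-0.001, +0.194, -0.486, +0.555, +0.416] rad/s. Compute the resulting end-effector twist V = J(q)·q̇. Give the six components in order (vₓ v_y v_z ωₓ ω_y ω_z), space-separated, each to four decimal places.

-0.0137 -0.1515 -0.1488 -0.8174 -0.6411 -0.1231

o_n = [0.1072, -0.3680, 0.1996]
J₁: ẑ×o_n = [0.3680, 0.1072, -0.0000], ω = ẑ
J2: z=[0.0000, 0.0000, 1.0000] o=[0.3536, -0.3536, 0.4800] → [0.0145, -0.2463, 0.0000, 0.0000, 0.0000, 1.0000]
J3: z=[0.9135, -0.4067, 0.0000] o=[0.2681, -0.5454, 0.4800] → [0.1141, 0.2562, 0.0966, 0.9135, -0.4067, 0.0000]
J4: z=[-0.3846, -0.8638, -0.3256] o=[0.2854, -0.5067, 0.3571] → [0.1812, -0.0026, -0.2072, -0.3846, -0.8638, -0.3256]
J5: z=[-0.3846, -0.8638, -0.3256] o=[0.0975, -0.3080, 0.0516] → [-0.1474, 0.0538, 0.0315, -0.3846, -0.8638, -0.3256]
V = J·q̇ = [-0.0137, -0.1515, -0.1488, -0.8174, -0.6411, -0.1231]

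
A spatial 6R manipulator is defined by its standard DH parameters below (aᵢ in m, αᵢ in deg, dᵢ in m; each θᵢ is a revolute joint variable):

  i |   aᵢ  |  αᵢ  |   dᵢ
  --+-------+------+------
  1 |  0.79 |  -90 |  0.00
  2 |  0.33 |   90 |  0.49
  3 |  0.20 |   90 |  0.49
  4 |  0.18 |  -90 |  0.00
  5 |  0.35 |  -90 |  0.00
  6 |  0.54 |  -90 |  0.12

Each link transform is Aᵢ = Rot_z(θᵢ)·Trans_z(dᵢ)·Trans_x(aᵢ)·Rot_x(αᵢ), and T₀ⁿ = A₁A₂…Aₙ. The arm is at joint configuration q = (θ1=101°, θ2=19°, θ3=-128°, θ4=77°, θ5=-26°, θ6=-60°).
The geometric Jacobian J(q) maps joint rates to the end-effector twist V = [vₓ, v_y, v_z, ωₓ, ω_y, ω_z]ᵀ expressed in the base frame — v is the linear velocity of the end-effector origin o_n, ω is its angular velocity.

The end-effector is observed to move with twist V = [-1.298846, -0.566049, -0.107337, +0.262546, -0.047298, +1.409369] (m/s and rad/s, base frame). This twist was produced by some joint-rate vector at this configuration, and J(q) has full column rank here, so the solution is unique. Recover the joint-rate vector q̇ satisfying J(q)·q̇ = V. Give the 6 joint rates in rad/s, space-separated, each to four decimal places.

0.5860 0.3060 0.5450 0.6490 -0.5960 0.7870

o_n = [-0.9208, 1.3181, 1.2094]
J₁: ẑ×o_n = [-1.3181, -0.9208, 0.0000], ω = ẑ
J2: z=[-0.9816, -0.1908, 0.0000] o=[-0.1507, 0.7755, 0.0000] → [-0.2308, 1.1872, -0.6796, -0.9816, -0.1908, 0.0000]
J3: z=[-0.0621, 0.3196, 0.9455] o=[-0.6913, 0.9883, -0.1074] → [0.1090, -0.1352, 0.0529, -0.0621, 0.3196, 0.9455]
J4: z=[-0.4622, -0.8489, 0.2566] o=[-0.5448, 1.0607, 0.3960] → [-0.7566, 0.2795, -0.4382, -0.4622, -0.8489, 0.2566]
J5: z=[-0.8759, 0.4822, 0.0174] o=[-0.5199, 1.0997, 0.5699] → [0.3046, 0.5532, 0.0020, -0.8759, 0.4822, 0.0174]
J6: z=[0.4761, 0.8579, 0.1930] o=[-0.5472, 1.0376, 0.9133] → [0.1999, -0.2131, 0.4541, 0.4761, 0.8579, 0.1930]
q̇ = J⁺·V = [0.5860, 0.3060, 0.5450, 0.6490, -0.5960, 0.7870]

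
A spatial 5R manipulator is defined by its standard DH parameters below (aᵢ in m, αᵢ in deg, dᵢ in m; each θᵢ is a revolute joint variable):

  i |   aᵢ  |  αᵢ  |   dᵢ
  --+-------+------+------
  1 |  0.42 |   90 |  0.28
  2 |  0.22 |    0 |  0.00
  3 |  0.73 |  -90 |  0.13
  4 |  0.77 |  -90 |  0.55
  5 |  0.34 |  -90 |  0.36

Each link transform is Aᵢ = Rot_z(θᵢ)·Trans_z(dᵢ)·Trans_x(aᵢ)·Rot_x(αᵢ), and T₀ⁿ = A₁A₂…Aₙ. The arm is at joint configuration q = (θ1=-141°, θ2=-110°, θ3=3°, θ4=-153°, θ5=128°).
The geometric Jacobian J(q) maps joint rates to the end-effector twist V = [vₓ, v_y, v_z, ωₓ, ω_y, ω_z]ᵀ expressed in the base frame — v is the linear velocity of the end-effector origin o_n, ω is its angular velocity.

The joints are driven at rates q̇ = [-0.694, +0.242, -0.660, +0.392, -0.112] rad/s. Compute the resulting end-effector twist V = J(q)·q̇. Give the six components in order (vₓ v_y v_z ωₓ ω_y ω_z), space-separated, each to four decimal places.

0.2437 0.8303 -0.2661 0.0230 -0.6477 -0.7600

o_n = [-0.8319, 0.2339, -0.3859]
J₁: ẑ×o_n = [-0.2339, -0.8319, 0.0000], ω = ẑ
J2: z=[-0.6293, 0.7771, 0.0000] o=[-0.3264, -0.2643, 0.2800] → [-0.5175, -0.4190, 0.0793, -0.6293, 0.7771, 0.0000]
J3: z=[-0.6293, 0.7771, 0.0000] o=[-0.2679, -0.2170, 0.0733] → [-0.3568, -0.2889, 0.1546, -0.6293, 0.7771, 0.0000]
J4: z=[-0.7432, -0.6018, -0.2924] o=[-0.1839, 0.0184, -0.6248] → [-0.0808, 0.3671, -0.5502, -0.7432, -0.6018, -0.2924]
J5: z=[-0.4576, 0.7760, -0.4342] o=[-0.9685, -0.1672, -0.1295] → [-0.0248, -0.1766, -0.2895, -0.4576, 0.7760, -0.4342]
V = J·q̇ = [0.2437, 0.8303, -0.2661, 0.0230, -0.6477, -0.7600]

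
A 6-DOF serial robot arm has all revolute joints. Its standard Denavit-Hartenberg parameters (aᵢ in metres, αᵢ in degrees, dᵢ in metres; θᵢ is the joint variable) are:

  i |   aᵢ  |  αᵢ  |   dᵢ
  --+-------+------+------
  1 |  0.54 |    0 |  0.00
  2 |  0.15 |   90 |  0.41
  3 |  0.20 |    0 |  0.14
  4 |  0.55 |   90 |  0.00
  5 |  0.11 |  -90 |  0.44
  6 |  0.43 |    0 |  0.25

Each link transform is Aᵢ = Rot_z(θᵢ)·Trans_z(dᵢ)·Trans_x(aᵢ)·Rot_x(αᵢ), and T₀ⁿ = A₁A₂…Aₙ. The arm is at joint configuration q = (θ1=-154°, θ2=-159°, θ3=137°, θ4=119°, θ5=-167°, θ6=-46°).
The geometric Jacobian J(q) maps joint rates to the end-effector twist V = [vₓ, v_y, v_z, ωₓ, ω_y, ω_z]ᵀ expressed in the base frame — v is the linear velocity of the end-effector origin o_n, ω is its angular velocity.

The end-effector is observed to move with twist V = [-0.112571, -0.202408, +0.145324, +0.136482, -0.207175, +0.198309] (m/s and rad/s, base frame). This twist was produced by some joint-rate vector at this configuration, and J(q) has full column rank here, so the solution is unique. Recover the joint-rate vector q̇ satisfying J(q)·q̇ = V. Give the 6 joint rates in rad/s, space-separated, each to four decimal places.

o_n = [-1.1560, -0.6692, 0.5258]
J₁: ẑ×o_n = [0.6692, -1.1560, 0.0000], ω = ẑ
J2: z=[0.0000, 0.0000, 1.0000] o=[-0.4853, -0.2367, 0.0000] → [0.4325, -0.6706, 0.0000, 0.0000, 0.0000, 1.0000]
J3: z=[0.7314, -0.6820, 0.0000] o=[-0.3830, -0.1270, 0.4100] → [-0.0790, -0.0847, -0.9237, 0.7314, -0.6820, 0.0000]
J4: z=[0.7314, -0.6820, 0.0000] o=[-0.3804, -0.3295, 0.5464] → [0.0140, 0.0150, -0.7774, 0.7314, -0.6820, 0.0000]
J5: z=[-0.6617, -0.7096, 0.2419] o=[-0.4712, -0.4268, 0.0127] → [-0.3055, 0.1739, -0.3256, -0.6617, -0.7096, 0.2419]
J6: z=[-0.7497, 0.6247, -0.2183] o=[-0.7627, -0.7032, 0.2232] → [0.1965, 0.3127, 0.2202, -0.7497, 0.6247, -0.2183]
q̇ = J⁺·V = [0.0280, 0.0120, -0.2090, -0.1540, 0.0950, -0.6200]

0.0280 0.0120 -0.2090 -0.1540 0.0950 -0.6200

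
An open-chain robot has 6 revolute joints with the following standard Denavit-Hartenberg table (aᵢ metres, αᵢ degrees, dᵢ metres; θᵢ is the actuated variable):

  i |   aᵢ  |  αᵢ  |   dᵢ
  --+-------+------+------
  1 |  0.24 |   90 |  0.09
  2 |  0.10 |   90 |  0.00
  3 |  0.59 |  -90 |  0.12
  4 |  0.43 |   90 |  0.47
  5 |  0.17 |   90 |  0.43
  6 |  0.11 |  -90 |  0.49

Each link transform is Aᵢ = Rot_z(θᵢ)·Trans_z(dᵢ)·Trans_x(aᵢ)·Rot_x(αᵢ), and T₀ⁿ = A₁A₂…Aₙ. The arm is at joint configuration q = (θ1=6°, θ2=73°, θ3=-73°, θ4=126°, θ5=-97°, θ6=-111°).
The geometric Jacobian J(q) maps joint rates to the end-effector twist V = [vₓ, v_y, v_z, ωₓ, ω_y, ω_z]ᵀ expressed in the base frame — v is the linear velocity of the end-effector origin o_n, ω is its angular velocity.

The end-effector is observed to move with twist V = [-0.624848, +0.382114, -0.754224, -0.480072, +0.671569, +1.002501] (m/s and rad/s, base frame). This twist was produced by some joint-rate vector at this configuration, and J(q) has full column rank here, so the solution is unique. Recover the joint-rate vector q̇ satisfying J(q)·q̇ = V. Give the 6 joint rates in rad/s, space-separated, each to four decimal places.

o_n = [0.3646, 0.7835, 0.8065]
J₁: ẑ×o_n = [-0.7835, 0.3646, 0.0000], ω = ẑ
J2: z=[0.1045, -0.9945, 0.0000] o=[0.2387, 0.0251, 0.0900] → [-0.7126, -0.0749, 0.2045, 0.1045, -0.9945, 0.0000]
J3: z=[0.9511, 0.1000, -0.2924] o=[0.2678, 0.0281, 0.1856] → [0.2829, -0.6188, 0.7087, 0.9511, 0.1000, -0.2924]
J4: z=[0.3086, -0.2615, 0.9145] o=[0.3731, 0.6065, 0.3155] → [-0.2902, -0.1593, 0.0524, 0.3086, -0.2615, 0.9145]
J5: z=[-0.5711, 0.7179, 0.3981] o=[0.1910, 0.2062, 0.7764] → [-0.2082, 0.0863, -0.4543, -0.5711, 0.7179, 0.3981]
J6: z=[0.7926, 0.6085, 0.0398] o=[-0.0908, 0.5724, 0.7917] → [0.0006, 0.0064, -0.1098, 0.7926, 0.6085, 0.0398]
q̇ = J⁺·V = [0.1770, 0.0930, -0.4880, 0.3480, 0.8700, 0.4590]

0.1770 0.0930 -0.4880 0.3480 0.8700 0.4590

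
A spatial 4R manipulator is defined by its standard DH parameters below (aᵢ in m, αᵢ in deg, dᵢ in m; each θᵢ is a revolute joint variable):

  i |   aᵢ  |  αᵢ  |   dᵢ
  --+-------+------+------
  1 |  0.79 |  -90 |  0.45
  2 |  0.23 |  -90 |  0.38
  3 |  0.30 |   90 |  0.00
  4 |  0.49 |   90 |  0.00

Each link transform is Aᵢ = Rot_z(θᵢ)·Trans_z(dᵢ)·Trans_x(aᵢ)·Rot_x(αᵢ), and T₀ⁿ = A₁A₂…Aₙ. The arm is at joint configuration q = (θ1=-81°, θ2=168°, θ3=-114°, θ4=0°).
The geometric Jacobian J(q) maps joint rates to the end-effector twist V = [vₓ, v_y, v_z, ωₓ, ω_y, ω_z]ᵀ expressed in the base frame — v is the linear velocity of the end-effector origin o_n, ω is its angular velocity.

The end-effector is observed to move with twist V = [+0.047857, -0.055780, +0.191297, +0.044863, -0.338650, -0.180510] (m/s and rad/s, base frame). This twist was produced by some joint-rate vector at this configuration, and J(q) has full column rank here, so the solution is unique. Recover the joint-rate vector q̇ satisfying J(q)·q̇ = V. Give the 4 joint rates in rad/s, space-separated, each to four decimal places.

o_n = [1.2257, -0.6962, 0.4690]
J₁: ẑ×o_n = [0.6962, 1.2257, -0.0000], ω = ẑ
J2: z=[0.9877, 0.1564, 0.0000] o=[0.1236, -0.7803, 0.4500] → [0.0030, -0.0188, -0.0893, 0.9877, 0.1564, 0.0000]
J3: z=[-0.0325, 0.2054, 0.9781] o=[0.4637, -0.4986, 0.4022] → [0.2069, 0.7475, -0.1501, -0.0325, 0.2054, 0.9781]
J4: z=[-0.2619, -0.9462, 0.1899] o=[0.7531, -0.5736, 0.4275] → [-0.0159, 0.1006, 0.4793, -0.2619, -0.9462, 0.1899]
q̇ = J⁺·V = [0.2090, 0.1040, -0.4520, 0.2770]

0.2090 0.1040 -0.4520 0.2770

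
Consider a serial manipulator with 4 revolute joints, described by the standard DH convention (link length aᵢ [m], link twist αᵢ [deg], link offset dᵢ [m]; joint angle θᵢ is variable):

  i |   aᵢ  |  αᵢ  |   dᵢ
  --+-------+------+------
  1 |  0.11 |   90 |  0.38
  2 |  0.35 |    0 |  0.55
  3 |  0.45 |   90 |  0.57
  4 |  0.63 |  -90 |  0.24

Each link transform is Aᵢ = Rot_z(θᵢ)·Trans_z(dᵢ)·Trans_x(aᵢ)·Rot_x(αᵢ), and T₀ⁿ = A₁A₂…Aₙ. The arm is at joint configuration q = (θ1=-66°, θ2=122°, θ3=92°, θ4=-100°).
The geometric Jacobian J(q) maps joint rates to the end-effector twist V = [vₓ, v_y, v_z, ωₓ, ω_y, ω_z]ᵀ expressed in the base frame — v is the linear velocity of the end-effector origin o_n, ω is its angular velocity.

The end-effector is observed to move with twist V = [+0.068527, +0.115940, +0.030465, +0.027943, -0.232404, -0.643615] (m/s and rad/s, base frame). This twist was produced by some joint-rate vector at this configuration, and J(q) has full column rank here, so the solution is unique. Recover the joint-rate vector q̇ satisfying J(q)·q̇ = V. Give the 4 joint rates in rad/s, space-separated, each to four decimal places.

-0.3120 0.4290 -0.3600 -0.4000

o_n = [-0.6565, 0.2463, 0.6853]
J₁: ẑ×o_n = [-0.2463, -0.6565, 0.0000], ω = ẑ
J2: z=[-0.9135, -0.4067, 0.0000] o=[0.0447, -0.1005, 0.3800] → [-0.1242, 0.2789, -0.6020, -0.9135, -0.4067, 0.0000]
J3: z=[-0.9135, -0.4067, 0.0000] o=[-0.5331, -0.1548, 0.6768] → [-0.0035, 0.0078, -0.4166, -0.9135, -0.4067, 0.0000]
J4: z=[-0.2274, 0.5108, 0.8290] o=[-1.2056, -0.0458, 0.4252] → [-0.1093, 0.5144, -0.3469, -0.2274, 0.5108, 0.8290]
q̇ = J⁺·V = [-0.3120, 0.4290, -0.3600, -0.4000]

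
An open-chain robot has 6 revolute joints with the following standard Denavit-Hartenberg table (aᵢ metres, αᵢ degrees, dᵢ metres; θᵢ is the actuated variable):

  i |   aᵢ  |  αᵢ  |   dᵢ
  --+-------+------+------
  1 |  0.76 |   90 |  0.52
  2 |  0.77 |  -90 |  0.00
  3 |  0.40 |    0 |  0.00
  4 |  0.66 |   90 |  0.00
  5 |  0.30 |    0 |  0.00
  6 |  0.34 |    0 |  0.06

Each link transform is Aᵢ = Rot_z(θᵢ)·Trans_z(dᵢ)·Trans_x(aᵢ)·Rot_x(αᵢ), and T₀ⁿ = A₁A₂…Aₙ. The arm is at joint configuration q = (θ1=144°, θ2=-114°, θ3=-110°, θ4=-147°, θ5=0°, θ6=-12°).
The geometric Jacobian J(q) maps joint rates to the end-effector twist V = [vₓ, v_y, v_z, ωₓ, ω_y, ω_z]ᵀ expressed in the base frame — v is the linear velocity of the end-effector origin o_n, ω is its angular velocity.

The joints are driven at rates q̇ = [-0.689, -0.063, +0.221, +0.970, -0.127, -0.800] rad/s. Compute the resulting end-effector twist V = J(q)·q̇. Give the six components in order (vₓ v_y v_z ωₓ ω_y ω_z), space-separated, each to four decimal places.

-0.2600 1.1006 1.4509 -1.0919 0.9732 -0.3483

o_n = [-0.9580, -0.4128, 0.1825]
J₁: ẑ×o_n = [0.4128, -0.9580, 0.0000], ω = ẑ
J2: z=[0.5878, 0.8090, 0.0000] o=[-0.6149, 0.4467, 0.5200] → [-0.2730, 0.1984, -0.2276, 0.5878, 0.8090, 0.0000]
J3: z=[-0.7391, 0.5370, -0.4067] o=[-0.3615, 0.2626, -0.1834] → [-0.0782, 0.5131, 0.8195, -0.7391, 0.5370, -0.4067]
J4: z=[-0.7391, 0.5370, -0.4067] o=[-0.1856, 0.5994, -0.0584] → [-0.2823, 0.4923, 1.1629, -0.7391, 0.5370, -0.4067]
J5: z=[0.1884, -0.4149, -0.8901] o=[-0.6124, 0.1147, 0.0772] → [-0.5132, 0.2877, -0.2428, 0.1884, -0.4149, -0.8901]
J6: z=[0.1884, -0.4149, -0.8901] o=[-0.8064, -0.1057, 0.1388] → [-0.2915, 0.1267, -0.1207, 0.1884, -0.4149, -0.8901]
V = J·q̇ = [-0.2600, 1.1006, 1.4509, -1.0919, 0.9732, -0.3483]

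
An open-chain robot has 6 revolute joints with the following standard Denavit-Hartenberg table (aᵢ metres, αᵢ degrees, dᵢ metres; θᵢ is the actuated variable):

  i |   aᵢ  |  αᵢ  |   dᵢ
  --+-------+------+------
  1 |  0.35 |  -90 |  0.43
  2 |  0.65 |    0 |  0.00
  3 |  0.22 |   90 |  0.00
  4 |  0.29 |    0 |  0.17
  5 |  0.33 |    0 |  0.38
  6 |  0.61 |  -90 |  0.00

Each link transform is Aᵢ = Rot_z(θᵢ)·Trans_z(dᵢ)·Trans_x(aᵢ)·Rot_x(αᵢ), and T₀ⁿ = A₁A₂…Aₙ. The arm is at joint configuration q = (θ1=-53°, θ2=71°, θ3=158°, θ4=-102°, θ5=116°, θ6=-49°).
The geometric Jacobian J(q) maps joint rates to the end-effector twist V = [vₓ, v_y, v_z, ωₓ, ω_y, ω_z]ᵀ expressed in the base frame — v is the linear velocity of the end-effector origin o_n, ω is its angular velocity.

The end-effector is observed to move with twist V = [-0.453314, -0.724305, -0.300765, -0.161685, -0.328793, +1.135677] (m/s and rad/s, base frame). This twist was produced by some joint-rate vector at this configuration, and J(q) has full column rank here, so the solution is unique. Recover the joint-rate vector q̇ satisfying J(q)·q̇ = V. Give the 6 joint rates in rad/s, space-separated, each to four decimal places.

o_n = [-0.7408, 0.0630, 0.1939]
J₁: ẑ×o_n = [-0.0630, -0.7408, 0.0000], ω = ẑ
J2: z=[0.7986, 0.6018, 0.0000] o=[0.2106, -0.2795, 0.4300] → [-0.1421, 0.1886, 0.8461, 0.7986, 0.6018, 0.0000]
J3: z=[0.7986, 0.6018, 0.0000] o=[0.3380, -0.4485, -0.1846] → [0.2278, -0.3023, 1.0578, 0.7986, 0.6018, 0.0000]
J4: z=[-0.4542, 0.6027, -0.6561] o=[0.2511, -0.3333, -0.0186] → [0.3880, 0.7472, 0.4179, -0.4542, 0.6027, -0.6561]
J5: z=[-0.4542, 0.6027, -0.6561] o=[-0.0288, -0.4331, -0.1756] → [0.5482, 0.6349, 0.2038, -0.4542, 0.6027, -0.6561]
J6: z=[-0.4542, 0.6027, -0.6561] o=[-0.2641, 0.0118, -0.1832] → [0.2609, 0.4840, 0.2641, -0.4542, 0.6027, -0.6561]
q̇ = J⁺·V = [0.9920, 0.1010, -0.4280, 0.4310, -0.9630, 0.3130]

0.9920 0.1010 -0.4280 0.4310 -0.9630 0.3130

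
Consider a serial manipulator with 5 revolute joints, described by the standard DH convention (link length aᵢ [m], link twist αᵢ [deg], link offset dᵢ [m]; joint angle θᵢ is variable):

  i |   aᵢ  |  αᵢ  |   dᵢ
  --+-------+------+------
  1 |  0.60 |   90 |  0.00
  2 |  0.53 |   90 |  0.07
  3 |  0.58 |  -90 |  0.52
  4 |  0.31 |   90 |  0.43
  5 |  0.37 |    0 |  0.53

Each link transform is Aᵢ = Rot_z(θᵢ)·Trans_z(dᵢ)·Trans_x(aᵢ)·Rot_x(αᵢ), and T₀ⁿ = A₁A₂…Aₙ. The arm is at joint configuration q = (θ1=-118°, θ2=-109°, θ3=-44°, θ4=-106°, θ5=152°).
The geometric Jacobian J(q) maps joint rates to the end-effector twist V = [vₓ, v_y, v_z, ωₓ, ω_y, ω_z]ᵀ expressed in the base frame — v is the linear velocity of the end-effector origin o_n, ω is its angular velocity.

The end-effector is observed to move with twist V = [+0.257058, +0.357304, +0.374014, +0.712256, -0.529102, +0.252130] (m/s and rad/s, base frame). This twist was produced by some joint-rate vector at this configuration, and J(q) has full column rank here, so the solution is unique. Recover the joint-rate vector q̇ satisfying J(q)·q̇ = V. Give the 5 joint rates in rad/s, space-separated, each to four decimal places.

0.1120 -0.7050 -0.0780 -0.2460 0.0070

o_n = [-0.3686, 0.2697, -0.8322]
J₁: ẑ×o_n = [-0.2697, -0.3686, 0.0000], ω = ẑ
J2: z=[-0.8829, 0.4695, 0.0000] o=[-0.2817, -0.5298, 0.0000] → [-0.3907, -0.7348, -0.6651, -0.8829, 0.4695, 0.0000]
J3: z=[0.4439, 0.8348, 0.3256] o=[-0.2625, -0.3446, -0.5011] → [-0.4764, 0.1124, 0.3613, 0.4439, 0.8348, 0.3256]
J4: z=[-0.5290, 0.5374, -0.6568] o=[0.3879, 0.0203, -0.7263] → [0.1068, 0.4408, 0.2746, -0.5290, 0.5374, -0.6568]
J5: z=[-0.8176, -0.1154, 0.5641] o=[0.2309, 0.5104, -0.8536] → [0.1333, -0.3207, 0.1276, -0.8176, -0.1154, 0.5641]
q̇ = J⁺·V = [0.1120, -0.7050, -0.0780, -0.2460, 0.0070]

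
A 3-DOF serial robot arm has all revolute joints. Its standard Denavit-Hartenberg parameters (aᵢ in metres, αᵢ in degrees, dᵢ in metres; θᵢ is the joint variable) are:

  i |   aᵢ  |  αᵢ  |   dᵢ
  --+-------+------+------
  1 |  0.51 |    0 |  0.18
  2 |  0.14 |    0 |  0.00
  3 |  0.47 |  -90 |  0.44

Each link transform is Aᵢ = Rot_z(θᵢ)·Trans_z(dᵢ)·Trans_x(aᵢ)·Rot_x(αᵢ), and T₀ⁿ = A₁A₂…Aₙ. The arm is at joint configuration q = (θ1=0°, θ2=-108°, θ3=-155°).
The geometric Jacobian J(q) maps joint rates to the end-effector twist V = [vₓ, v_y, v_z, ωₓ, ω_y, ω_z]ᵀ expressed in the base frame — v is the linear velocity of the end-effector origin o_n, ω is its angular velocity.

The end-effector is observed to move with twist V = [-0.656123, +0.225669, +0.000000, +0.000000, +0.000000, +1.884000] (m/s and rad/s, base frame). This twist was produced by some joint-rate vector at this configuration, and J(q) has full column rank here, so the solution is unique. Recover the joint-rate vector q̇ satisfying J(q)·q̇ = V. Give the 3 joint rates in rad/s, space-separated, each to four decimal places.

o_n = [0.4095, 0.3333, 0.6200]
J₁: ẑ×o_n = [-0.3333, 0.4095, 0.0000], ω = ẑ
J2: z=[0.0000, 0.0000, 1.0000] o=[0.5100, 0.0000, 0.1800] → [-0.3333, -0.1005, 0.0000, 0.0000, 0.0000, 1.0000]
J3: z=[0.0000, 0.0000, 1.0000] o=[0.4667, -0.1331, 0.1800] → [-0.4665, -0.0573, 0.0000, 0.0000, 0.0000, 1.0000]
q̇ = J⁺·V = [0.7960, 0.8770, 0.2110]

0.7960 0.8770 0.2110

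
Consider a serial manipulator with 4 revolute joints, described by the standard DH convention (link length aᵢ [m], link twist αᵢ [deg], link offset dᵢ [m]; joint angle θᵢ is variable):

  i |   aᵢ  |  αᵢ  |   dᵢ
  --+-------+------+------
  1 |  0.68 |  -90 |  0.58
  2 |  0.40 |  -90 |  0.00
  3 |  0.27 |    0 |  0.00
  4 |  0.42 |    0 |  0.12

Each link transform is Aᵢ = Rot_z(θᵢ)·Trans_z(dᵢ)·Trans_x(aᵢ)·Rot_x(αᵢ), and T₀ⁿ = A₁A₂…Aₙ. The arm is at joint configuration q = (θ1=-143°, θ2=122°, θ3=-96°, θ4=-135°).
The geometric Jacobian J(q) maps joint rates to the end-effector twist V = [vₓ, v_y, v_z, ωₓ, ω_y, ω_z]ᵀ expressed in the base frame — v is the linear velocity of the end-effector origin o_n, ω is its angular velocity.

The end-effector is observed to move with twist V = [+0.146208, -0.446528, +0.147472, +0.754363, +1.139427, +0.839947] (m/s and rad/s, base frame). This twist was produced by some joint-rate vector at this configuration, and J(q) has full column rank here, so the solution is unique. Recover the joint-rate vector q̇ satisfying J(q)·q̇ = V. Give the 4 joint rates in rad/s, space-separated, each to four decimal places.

o_n = [-0.4512, -0.2675, 0.5525]
J₁: ẑ×o_n = [0.2675, -0.4512, 0.0000], ω = ẑ
J2: z=[0.6018, -0.7986, 0.0000] o=[-0.5431, -0.4092, 0.5800] → [0.0220, 0.0166, 0.1587, 0.6018, -0.7986, 0.0000]
J3: z=[0.6773, 0.5104, 0.5299] o=[-0.3738, -0.2817, 0.2408] → [0.1516, -0.2521, 0.0491, 0.6773, 0.5104, 0.5299]
J4: z=[0.6773, 0.5104, 0.5299] o=[-0.2241, -0.5051, 0.2647] → [0.0209, -0.3152, 0.2768, 0.6773, 0.5104, 0.5299]
q̇ = J⁺·V = [0.0350, -0.4560, 0.8810, 0.6380]

0.0350 -0.4560 0.8810 0.6380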